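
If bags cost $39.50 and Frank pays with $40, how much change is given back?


Start with the amount paid:
$40
Subtract the price:
$40 - $39.50 = $0.50

$0.50


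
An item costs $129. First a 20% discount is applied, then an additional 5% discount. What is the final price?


First discount:
20% of $129 = $25.80
Price after first discount:
$129 - $25.80 = $103.20
Second discount:
5% of $103.20 = $5.16
Final price:
$103.20 - $5.16 = $98.04

$98.04


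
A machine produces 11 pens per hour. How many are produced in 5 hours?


Production rate: 11 pens per hour
Time: 5 hours
Total: 11 x 5 = 55 pens

55 pens


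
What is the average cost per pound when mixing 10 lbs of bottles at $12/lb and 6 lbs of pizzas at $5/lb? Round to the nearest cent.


Cost of bottles:
10 x $12 = $120
Cost of pizzas:
6 x $5 = $30
Total cost: $120 + $30 = $150
Total weight: 16 lbs
Average: $150 / 16 = $9.375 ≈ $9.38/lb

$9.38/lb


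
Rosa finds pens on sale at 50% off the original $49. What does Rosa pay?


Calculate the discount amount:
50% of $49 = $24.50
Subtract from original:
$49 - $24.50 = $24.50

$24.50


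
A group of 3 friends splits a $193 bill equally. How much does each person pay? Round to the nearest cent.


Total bill: $193
Number of people: 3
Each pays: $193 / 3 = $64.3333... ≈ $64.33

$64.33


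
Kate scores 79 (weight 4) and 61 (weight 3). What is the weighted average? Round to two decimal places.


Weighted sum:
4 x 79 + 3 x 61 = 499
Total weight:
4 + 3 = 7
Weighted average:
499 / 7 = 71.2857... ≈ 71.29

71.29


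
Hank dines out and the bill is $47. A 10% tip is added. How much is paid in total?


Calculate the tip:
10% of $47 = $4.70
Add tip to meal cost:
$47 + $4.70 = $51.70

$51.70


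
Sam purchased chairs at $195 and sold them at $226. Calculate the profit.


Selling price = $226
Cost price = $195
Profit = selling price - cost price:
Profit = $226 - $195 = $31

$31


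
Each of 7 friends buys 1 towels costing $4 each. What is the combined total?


Cost per person:
1 x $4 = $4
Group total:
7 x $4 = $28

$28


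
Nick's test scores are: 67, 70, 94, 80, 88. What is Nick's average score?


Add the scores:
67 + 70 + 94 + 80 + 88 = 399
Divide by the number of tests:
399 / 5 = 79.8

79.8


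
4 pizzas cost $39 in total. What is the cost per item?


Total cost: $39
Number of items: 4
Unit price: $39 / 4 = $9.75

$9.75


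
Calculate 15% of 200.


Convert percentage to decimal:
15% = 0.15
Multiply:
200 x 0.15 = 30

30


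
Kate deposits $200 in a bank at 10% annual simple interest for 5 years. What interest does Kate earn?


Use the formula I = P x R x T / 100
P x R x T = 200 x 10 x 5 = 10000
I = 10000 / 100 = $100

$100


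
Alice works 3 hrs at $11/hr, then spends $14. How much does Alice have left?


Calculate earnings:
3 x $11 = $33
Subtract spending:
$33 - $14 = $19

$19


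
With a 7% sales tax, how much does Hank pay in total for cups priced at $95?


Calculate the tax:
7% of $95 = $6.65
Add tax to price:
$95 + $6.65 = $101.65

$101.65


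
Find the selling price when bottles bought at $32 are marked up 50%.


Calculate the markup amount:
50% of $32 = $16
Add to cost:
$32 + $16 = $48

$48


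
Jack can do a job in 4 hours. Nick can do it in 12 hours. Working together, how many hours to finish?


Jack's rate: 1/4 of the job per hour
Nick's rate: 1/12 of the job per hour
Combined rate: 1/4 + 1/12 = 1/3 per hour
Time = 1 / (1/3) = 3 hours

3 hours


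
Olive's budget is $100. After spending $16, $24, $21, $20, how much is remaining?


Add up expenses:
$16 + $24 + $21 + $20 = $81
Subtract from budget:
$100 - $81 = $19

$19


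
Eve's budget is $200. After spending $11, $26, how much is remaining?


Add up expenses:
$11 + $26 = $37
Subtract from budget:
$200 - $37 = $163

$163


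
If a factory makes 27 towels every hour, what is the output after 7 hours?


Production rate: 27 towels per hour
Time: 7 hours
Total: 27 x 7 = 189 towels

189 towels


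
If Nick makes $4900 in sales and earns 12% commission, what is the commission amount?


Convert rate to decimal:
12% = 0.12
Multiply by sales:
$4900 x 0.12 = $588

$588


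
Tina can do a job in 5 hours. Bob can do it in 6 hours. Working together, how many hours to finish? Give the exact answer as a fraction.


Tina's rate: 1/5 of the job per hour
Bob's rate: 1/6 of the job per hour
Combined rate: 1/5 + 1/6 = 11/30 per hour
Time = 1 / (11/30) = 30/11 hours (≈ 2.73 hours)

30/11 hours


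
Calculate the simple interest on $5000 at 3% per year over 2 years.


Use the formula I = P x R x T / 100
P x R x T = 5000 x 3 x 2 = 30000
I = 30000 / 100 = $300

$300


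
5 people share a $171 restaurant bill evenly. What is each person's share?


Total bill: $171
Number of people: 5
Each pays: $171 / 5 = $34.20

$34.20


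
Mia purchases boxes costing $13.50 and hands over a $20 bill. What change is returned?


Start with the amount paid:
$20
Subtract the price:
$20 - $13.50 = $6.50

$6.50


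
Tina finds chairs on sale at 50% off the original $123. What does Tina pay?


Calculate the discount amount:
50% of $123 = $61.50
Subtract from original:
$123 - $61.50 = $61.50

$61.50


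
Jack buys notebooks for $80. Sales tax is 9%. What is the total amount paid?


Calculate the tax:
9% of $80 = $7.20
Add tax to price:
$80 + $7.20 = $87.20

$87.20


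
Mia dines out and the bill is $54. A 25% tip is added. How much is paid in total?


Calculate the tip:
25% of $54 = $13.50
Add tip to meal cost:
$54 + $13.50 = $67.50

$67.50


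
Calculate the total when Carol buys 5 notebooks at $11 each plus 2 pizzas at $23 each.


Cost of notebooks:
5 x $11 = $55
Cost of pizzas:
2 x $23 = $46
Add both:
$55 + $46 = $101

$101


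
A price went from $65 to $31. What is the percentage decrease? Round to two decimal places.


Find the absolute change:
|31 - 65| = 34
Divide by original and multiply by 100:
34 / 65 x 100 = 52.3076...% ≈ 52.31%

52.31%


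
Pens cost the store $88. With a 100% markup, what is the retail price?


Calculate the markup amount:
100% of $88 = $88
Add to cost:
$88 + $88 = $176

$176


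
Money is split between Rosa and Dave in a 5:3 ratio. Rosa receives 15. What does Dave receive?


Find the multiplier:
15 / 5 = 3
Apply to Dave's share:
3 x 3 = 9

9


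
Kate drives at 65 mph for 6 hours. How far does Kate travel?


Use the formula: distance = speed x time
Speed = 65 mph, Time = 6 hours
65 x 6 = 390 miles

390 miles


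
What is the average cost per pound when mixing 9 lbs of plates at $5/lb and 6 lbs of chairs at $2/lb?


Cost of plates:
9 x $5 = $45
Cost of chairs:
6 x $2 = $12
Total cost: $45 + $12 = $57
Total weight: 15 lbs
Average: $57 / 15 = $3.80/lb

$3.80/lb


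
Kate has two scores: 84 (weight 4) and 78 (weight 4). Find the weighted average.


Weighted sum:
4 x 84 + 4 x 78 = 648
Total weight:
4 + 4 = 8
Weighted average:
648 / 8 = 81

81


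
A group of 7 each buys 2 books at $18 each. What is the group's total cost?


Cost per person:
2 x $18 = $36
Group total:
7 x $36 = $252

$252


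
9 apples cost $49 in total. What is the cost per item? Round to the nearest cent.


Total cost: $49
Number of items: 9
Unit price: $49 / 9 = $5.4444... ≈ $5.44

$5.44


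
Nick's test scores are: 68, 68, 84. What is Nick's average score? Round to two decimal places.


Add the scores:
68 + 68 + 84 = 220
Divide by the number of tests:
220 / 3 = 73.3333... ≈ 73.33

73.33


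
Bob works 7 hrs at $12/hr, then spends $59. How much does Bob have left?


Calculate earnings:
7 x $12 = $84
Subtract spending:
$84 - $59 = $25

$25


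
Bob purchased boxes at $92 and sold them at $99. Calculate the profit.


Selling price = $99
Cost price = $92
Profit = selling price - cost price:
Profit = $99 - $92 = $7

$7


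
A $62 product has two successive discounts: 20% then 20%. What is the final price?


First discount:
20% of $62 = $12.40
Price after first discount:
$62 - $12.40 = $49.60
Second discount:
20% of $49.60 = $9.92
Final price:
$49.60 - $9.92 = $39.68

$39.68


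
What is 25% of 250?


Convert percentage to decimal:
25% = 0.25
Multiply:
250 x 0.25 = 62.5

62.5


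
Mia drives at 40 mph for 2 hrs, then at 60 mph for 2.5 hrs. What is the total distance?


Leg 1 distance:
40 x 2 = 80 miles
Leg 2 distance:
60 x 2.5 = 150 miles
Total distance:
80 + 150 = 230 miles

230 miles


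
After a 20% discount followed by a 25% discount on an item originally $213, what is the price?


First discount:
20% of $213 = $42.60
Price after first discount:
$213 - $42.60 = $170.40
Second discount:
25% of $170.40 = $42.60
Final price:
$170.40 - $42.60 = $127.80

$127.80


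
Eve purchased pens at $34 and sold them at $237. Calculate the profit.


Selling price = $237
Cost price = $34
Profit = selling price - cost price:
Profit = $237 - $34 = $203

$203


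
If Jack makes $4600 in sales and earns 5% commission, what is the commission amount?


Convert rate to decimal:
5% = 0.05
Multiply by sales:
$4600 x 0.05 = $230

$230


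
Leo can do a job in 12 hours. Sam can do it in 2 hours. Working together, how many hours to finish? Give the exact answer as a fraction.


Leo's rate: 1/12 of the job per hour
Sam's rate: 1/2 of the job per hour
Combined rate: 1/12 + 1/2 = 7/12 per hour
Time = 1 / (7/12) = 12/7 hours (≈ 1.71 hours)

12/7 hours


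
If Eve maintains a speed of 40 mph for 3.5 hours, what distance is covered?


Use the formula: distance = speed x time
Speed = 40 mph, Time = 3.5 hours
40 x 3.5 = 140 miles

140 miles


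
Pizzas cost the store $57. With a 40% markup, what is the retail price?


Calculate the markup amount:
40% of $57 = $22.80
Add to cost:
$57 + $22.80 = $79.80

$79.80


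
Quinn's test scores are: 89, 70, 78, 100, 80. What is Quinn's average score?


Add the scores:
89 + 70 + 78 + 100 + 80 = 417
Divide by the number of tests:
417 / 5 = 83.4

83.4


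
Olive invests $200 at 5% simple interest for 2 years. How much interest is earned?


Use the formula I = P x R x T / 100
P x R x T = 200 x 5 x 2 = 2000
I = 2000 / 100 = $20

$20


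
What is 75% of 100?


Convert percentage to decimal:
75% = 0.75
Multiply:
100 x 0.75 = 75

75


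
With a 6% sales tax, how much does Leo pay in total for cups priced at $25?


Calculate the tax:
6% of $25 = $1.50
Add tax to price:
$25 + $1.50 = $26.50

$26.50


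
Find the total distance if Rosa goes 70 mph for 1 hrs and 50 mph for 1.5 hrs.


Leg 1 distance:
70 x 1 = 70 miles
Leg 2 distance:
50 x 1.5 = 75 miles
Total distance:
70 + 75 = 145 miles

145 miles


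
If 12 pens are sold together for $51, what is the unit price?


Total cost: $51
Number of items: 12
Unit price: $51 / 12 = $4.25

$4.25


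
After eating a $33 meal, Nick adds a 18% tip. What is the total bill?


Calculate the tip:
18% of $33 = $5.94
Add tip to meal cost:
$33 + $5.94 = $38.94

$38.94


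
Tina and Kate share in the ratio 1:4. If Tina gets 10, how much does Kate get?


Find the multiplier:
10 / 1 = 10
Apply to Kate's share:
4 x 10 = 40

40


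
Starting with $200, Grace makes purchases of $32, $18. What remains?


Add up expenses:
$32 + $18 = $50
Subtract from budget:
$200 - $50 = $150

$150


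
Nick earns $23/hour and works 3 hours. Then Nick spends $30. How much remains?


Calculate earnings:
3 x $23 = $69
Subtract spending:
$69 - $30 = $39

$39


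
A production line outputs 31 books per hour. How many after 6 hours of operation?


Production rate: 31 books per hour
Time: 6 hours
Total: 31 x 6 = 186 books

186 books


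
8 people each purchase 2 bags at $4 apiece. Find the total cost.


Cost per person:
2 x $4 = $8
Group total:
8 x $8 = $64

$64


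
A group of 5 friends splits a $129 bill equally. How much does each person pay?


Total bill: $129
Number of people: 5
Each pays: $129 / 5 = $25.80

$25.80


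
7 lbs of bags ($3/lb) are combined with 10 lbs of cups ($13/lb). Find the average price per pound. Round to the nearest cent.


Cost of bags:
7 x $3 = $21
Cost of cups:
10 x $13 = $130
Total cost: $21 + $130 = $151
Total weight: 17 lbs
Average: $151 / 17 = $8.8823... ≈ $8.88/lb

$8.88/lb


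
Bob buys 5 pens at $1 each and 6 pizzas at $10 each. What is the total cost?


Cost of pens:
5 x $1 = $5
Cost of pizzas:
6 x $10 = $60
Add both:
$5 + $60 = $65

$65


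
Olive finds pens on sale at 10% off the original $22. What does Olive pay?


Calculate the discount amount:
10% of $22 = $2.20
Subtract from original:
$22 - $2.20 = $19.80

$19.80


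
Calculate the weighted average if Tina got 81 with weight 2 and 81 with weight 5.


Weighted sum:
2 x 81 + 5 x 81 = 567
Total weight:
2 + 5 = 7
Weighted average:
567 / 7 = 81

81


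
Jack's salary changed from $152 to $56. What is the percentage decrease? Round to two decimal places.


Find the absolute change:
|56 - 152| = 96
Divide by original and multiply by 100:
96 / 152 x 100 = 63.1578...% ≈ 63.16%

63.16%


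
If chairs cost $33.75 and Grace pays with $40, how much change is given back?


Start with the amount paid:
$40
Subtract the price:
$40 - $33.75 = $6.25

$6.25


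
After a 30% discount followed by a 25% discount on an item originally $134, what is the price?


First discount:
30% of $134 = $40.20
Price after first discount:
$134 - $40.20 = $93.80
Second discount:
25% of $93.80 = $23.45
Final price:
$93.80 - $23.45 = $70.35

$70.35


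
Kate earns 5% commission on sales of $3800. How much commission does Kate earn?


Convert rate to decimal:
5% = 0.05
Multiply by sales:
$3800 x 0.05 = $190

$190


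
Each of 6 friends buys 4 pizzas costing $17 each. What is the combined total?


Cost per person:
4 x $17 = $68
Group total:
6 x $68 = $408

$408


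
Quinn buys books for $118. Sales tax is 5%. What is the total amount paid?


Calculate the tax:
5% of $118 = $5.90
Add tax to price:
$118 + $5.90 = $123.90

$123.90


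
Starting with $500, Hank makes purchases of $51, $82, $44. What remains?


Add up expenses:
$51 + $82 + $44 = $177
Subtract from budget:
$500 - $177 = $323

$323


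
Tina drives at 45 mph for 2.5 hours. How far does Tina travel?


Use the formula: distance = speed x time
Speed = 45 mph, Time = 2.5 hours
45 x 2.5 = 112.5 miles

112.5 miles


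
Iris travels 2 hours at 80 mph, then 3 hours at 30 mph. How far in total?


Leg 1 distance:
80 x 2 = 160 miles
Leg 2 distance:
30 x 3 = 90 miles
Total distance:
160 + 90 = 250 miles

250 miles


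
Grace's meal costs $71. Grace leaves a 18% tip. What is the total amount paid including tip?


Calculate the tip:
18% of $71 = $12.78
Add tip to meal cost:
$71 + $12.78 = $83.78

$83.78


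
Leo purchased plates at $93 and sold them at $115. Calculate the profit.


Selling price = $115
Cost price = $93
Profit = selling price - cost price:
Profit = $115 - $93 = $22

$22


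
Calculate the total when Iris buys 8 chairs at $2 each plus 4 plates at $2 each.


Cost of chairs:
8 x $2 = $16
Cost of plates:
4 x $2 = $8
Add both:
$16 + $8 = $24

$24


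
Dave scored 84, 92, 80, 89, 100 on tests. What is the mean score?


Add the scores:
84 + 92 + 80 + 89 + 100 = 445
Divide by the number of tests:
445 / 5 = 89

89


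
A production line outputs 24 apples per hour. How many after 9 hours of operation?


Production rate: 24 apples per hour
Time: 9 hours
Total: 24 x 9 = 216 apples

216 apples


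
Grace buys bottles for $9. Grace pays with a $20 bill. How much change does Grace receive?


Start with the amount paid:
$20
Subtract the price:
$20 - $9 = $11

$11


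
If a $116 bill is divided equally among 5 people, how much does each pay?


Total bill: $116
Number of people: 5
Each pays: $116 / 5 = $23.20

$23.20


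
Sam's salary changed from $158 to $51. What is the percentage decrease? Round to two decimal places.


Find the absolute change:
|51 - 158| = 107
Divide by original and multiply by 100:
107 / 158 x 100 = 67.7215...% ≈ 67.72%

67.72%


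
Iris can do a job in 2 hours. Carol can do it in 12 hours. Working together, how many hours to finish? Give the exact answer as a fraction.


Iris's rate: 1/2 of the job per hour
Carol's rate: 1/12 of the job per hour
Combined rate: 1/2 + 1/12 = 7/12 per hour
Time = 1 / (7/12) = 12/7 hours (≈ 1.71 hours)

12/7 hours


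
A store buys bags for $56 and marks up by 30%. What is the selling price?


Calculate the markup amount:
30% of $56 = $16.80
Add to cost:
$56 + $16.80 = $72.80

$72.80


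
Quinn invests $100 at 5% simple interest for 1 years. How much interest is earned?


Use the formula I = P x R x T / 100
P x R x T = 100 x 5 x 1 = 500
I = 500 / 100 = $5

$5


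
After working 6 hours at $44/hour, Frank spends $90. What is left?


Calculate earnings:
6 x $44 = $264
Subtract spending:
$264 - $90 = $174

$174


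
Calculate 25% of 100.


Convert percentage to decimal:
25% = 0.25
Multiply:
100 x 0.25 = 25

25


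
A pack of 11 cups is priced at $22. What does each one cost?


Total cost: $22
Number of items: 11
Unit price: $22 / 11 = $2

$2


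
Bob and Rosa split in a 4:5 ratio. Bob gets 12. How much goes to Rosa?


Find the multiplier:
12 / 4 = 3
Apply to Rosa's share:
5 x 3 = 15

15


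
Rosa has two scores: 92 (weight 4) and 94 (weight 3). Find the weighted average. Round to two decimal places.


Weighted sum:
4 x 92 + 3 x 94 = 650
Total weight:
4 + 3 = 7
Weighted average:
650 / 7 = 92.8571... ≈ 92.86

92.86


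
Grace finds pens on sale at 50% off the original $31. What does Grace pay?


Calculate the discount amount:
50% of $31 = $15.50
Subtract from original:
$31 - $15.50 = $15.50

$15.50


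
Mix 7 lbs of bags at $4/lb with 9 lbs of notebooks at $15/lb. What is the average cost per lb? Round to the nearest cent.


Cost of bags:
7 x $4 = $28
Cost of notebooks:
9 x $15 = $135
Total cost: $28 + $135 = $163
Total weight: 16 lbs
Average: $163 / 16 = $10.1875 ≈ $10.19/lb

$10.19/lb


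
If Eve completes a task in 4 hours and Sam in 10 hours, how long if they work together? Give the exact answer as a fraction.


Eve's rate: 1/4 of the job per hour
Sam's rate: 1/10 of the job per hour
Combined rate: 1/4 + 1/10 = 7/20 per hour
Time = 1 / (7/20) = 20/7 hours (≈ 2.86 hours)

20/7 hours


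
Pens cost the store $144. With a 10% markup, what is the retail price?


Calculate the markup amount:
10% of $144 = $14.40
Add to cost:
$144 + $14.40 = $158.40

$158.40


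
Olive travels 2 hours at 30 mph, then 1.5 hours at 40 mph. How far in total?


Leg 1 distance:
30 x 2 = 60 miles
Leg 2 distance:
40 x 1.5 = 60 miles
Total distance:
60 + 60 = 120 miles

120 miles


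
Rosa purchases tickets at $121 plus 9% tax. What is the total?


Calculate the tax:
9% of $121 = $10.89
Add tax to price:
$121 + $10.89 = $131.89

$131.89


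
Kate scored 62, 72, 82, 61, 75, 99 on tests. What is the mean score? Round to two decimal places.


Add the scores:
62 + 72 + 82 + 61 + 75 + 99 = 451
Divide by the number of tests:
451 / 6 = 75.1666... ≈ 75.17

75.17


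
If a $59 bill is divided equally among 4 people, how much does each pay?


Total bill: $59
Number of people: 4
Each pays: $59 / 4 = $14.75

$14.75


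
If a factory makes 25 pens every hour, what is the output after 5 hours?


Production rate: 25 pens per hour
Time: 5 hours
Total: 25 x 5 = 125 pens

125 pens


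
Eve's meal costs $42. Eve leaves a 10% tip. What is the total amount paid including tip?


Calculate the tip:
10% of $42 = $4.20
Add tip to meal cost:
$42 + $4.20 = $46.20

$46.20


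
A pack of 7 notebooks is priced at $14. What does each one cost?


Total cost: $14
Number of items: 7
Unit price: $14 / 7 = $2

$2


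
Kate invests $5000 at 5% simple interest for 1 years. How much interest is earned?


Use the formula I = P x R x T / 100
P x R x T = 5000 x 5 x 1 = 25000
I = 25000 / 100 = $250

$250


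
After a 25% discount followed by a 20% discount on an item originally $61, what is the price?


First discount:
25% of $61 = $15.25
Price after first discount:
$61 - $15.25 = $45.75
Second discount:
20% of $45.75 = $9.15
Final price:
$45.75 - $9.15 = $36.60

$36.60


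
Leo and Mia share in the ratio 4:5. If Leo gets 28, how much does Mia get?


Find the multiplier:
28 / 4 = 7
Apply to Mia's share:
5 x 7 = 35

35


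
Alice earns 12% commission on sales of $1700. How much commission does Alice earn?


Convert rate to decimal:
12% = 0.12
Multiply by sales:
$1700 x 0.12 = $204

$204


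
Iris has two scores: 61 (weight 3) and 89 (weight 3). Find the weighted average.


Weighted sum:
3 x 61 + 3 x 89 = 450
Total weight:
3 + 3 = 6
Weighted average:
450 / 6 = 75

75


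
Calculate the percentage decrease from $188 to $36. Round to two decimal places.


Find the absolute change:
|36 - 188| = 152
Divide by original and multiply by 100:
152 / 188 x 100 = 80.8510...% ≈ 80.85%

80.85%


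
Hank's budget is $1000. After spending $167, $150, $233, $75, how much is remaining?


Add up expenses:
$167 + $150 + $233 + $75 = $625
Subtract from budget:
$1000 - $625 = $375

$375


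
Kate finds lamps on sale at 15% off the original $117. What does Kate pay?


Calculate the discount amount:
15% of $117 = $17.55
Subtract from original:
$117 - $17.55 = $99.45

$99.45


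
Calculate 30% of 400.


Convert percentage to decimal:
30% = 0.3
Multiply:
400 x 0.3 = 120

120


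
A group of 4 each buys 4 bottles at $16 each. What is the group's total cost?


Cost per person:
4 x $16 = $64
Group total:
4 x $64 = $256

$256


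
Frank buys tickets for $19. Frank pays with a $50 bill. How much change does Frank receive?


Start with the amount paid:
$50
Subtract the price:
$50 - $19 = $31

$31


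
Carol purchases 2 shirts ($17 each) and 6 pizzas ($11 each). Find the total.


Cost of shirts:
2 x $17 = $34
Cost of pizzas:
6 x $11 = $66
Add both:
$34 + $66 = $100

$100


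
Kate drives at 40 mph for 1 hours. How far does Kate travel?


Use the formula: distance = speed x time
Speed = 40 mph, Time = 1 hours
40 x 1 = 40 miles

40 miles


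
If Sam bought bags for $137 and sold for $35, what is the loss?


Selling price = $35
Cost price = $137
Loss = cost price - selling price:
Loss = $137 - $35 = $102

$102


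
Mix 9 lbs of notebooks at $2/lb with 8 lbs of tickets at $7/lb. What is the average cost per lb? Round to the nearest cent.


Cost of notebooks:
9 x $2 = $18
Cost of tickets:
8 x $7 = $56
Total cost: $18 + $56 = $74
Total weight: 17 lbs
Average: $74 / 17 = $4.3529... ≈ $4.35/lb

$4.35/lb


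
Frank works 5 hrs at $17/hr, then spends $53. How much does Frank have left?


Calculate earnings:
5 x $17 = $85
Subtract spending:
$85 - $53 = $32

$32


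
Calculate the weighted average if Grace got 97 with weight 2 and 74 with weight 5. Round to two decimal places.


Weighted sum:
2 x 97 + 5 x 74 = 564
Total weight:
2 + 5 = 7
Weighted average:
564 / 7 = 80.5714... ≈ 80.57

80.57


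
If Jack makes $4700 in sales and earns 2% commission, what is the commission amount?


Convert rate to decimal:
2% = 0.02
Multiply by sales:
$4700 x 0.02 = $94

$94


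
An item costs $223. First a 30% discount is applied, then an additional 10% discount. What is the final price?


First discount:
30% of $223 = $66.90
Price after first discount:
$223 - $66.90 = $156.10
Second discount:
10% of $156.10 = $15.61
Final price:
$156.10 - $15.61 = $140.49

$140.49


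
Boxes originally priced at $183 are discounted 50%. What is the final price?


Calculate the discount amount:
50% of $183 = $91.50
Subtract from original:
$183 - $91.50 = $91.50

$91.50


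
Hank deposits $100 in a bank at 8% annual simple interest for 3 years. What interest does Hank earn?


Use the formula I = P x R x T / 100
P x R x T = 100 x 8 x 3 = 2400
I = 2400 / 100 = $24

$24


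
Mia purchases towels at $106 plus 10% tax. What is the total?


Calculate the tax:
10% of $106 = $10.60
Add tax to price:
$106 + $10.60 = $116.60

$116.60


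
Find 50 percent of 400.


Convert percentage to decimal:
50% = 0.5
Multiply:
400 x 0.5 = 200

200


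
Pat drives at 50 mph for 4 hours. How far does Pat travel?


Use the formula: distance = speed x time
Speed = 50 mph, Time = 4 hours
50 x 4 = 200 miles

200 miles


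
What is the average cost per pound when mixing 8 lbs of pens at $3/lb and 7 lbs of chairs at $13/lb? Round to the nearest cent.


Cost of pens:
8 x $3 = $24
Cost of chairs:
7 x $13 = $91
Total cost: $24 + $91 = $115
Total weight: 15 lbs
Average: $115 / 15 = $7.6666... ≈ $7.67/lb

$7.67/lb


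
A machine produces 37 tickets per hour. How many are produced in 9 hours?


Production rate: 37 tickets per hour
Time: 9 hours
Total: 37 x 9 = 333 tickets

333 tickets


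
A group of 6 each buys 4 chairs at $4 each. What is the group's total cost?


Cost per person:
4 x $4 = $16
Group total:
6 x $16 = $96

$96


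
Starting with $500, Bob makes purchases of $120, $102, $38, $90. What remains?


Add up expenses:
$120 + $102 + $38 + $90 = $350
Subtract from budget:
$500 - $350 = $150

$150


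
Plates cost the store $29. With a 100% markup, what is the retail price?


Calculate the markup amount:
100% of $29 = $29
Add to cost:
$29 + $29 = $58

$58


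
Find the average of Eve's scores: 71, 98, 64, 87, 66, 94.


Add the scores:
71 + 98 + 64 + 87 + 66 + 94 = 480
Divide by the number of tests:
480 / 6 = 80

80


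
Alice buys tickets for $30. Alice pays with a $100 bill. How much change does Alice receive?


Start with the amount paid:
$100
Subtract the price:
$100 - $30 = $70

$70


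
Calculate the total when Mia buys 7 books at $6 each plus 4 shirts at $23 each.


Cost of books:
7 x $6 = $42
Cost of shirts:
4 x $23 = $92
Add both:
$42 + $92 = $134

$134


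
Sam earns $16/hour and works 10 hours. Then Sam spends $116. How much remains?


Calculate earnings:
10 x $16 = $160
Subtract spending:
$160 - $116 = $44

$44


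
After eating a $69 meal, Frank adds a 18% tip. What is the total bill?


Calculate the tip:
18% of $69 = $12.42
Add tip to meal cost:
$69 + $12.42 = $81.42

$81.42


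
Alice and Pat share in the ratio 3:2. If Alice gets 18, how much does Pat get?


Find the multiplier:
18 / 3 = 6
Apply to Pat's share:
2 x 6 = 12

12


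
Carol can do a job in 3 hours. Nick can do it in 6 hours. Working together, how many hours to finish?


Carol's rate: 1/3 of the job per hour
Nick's rate: 1/6 of the job per hour
Combined rate: 1/3 + 1/6 = 1/2 per hour
Time = 1 / (1/2) = 2 hours

2 hours


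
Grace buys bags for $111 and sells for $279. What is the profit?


Selling price = $279
Cost price = $111
Profit = selling price - cost price:
Profit = $279 - $111 = $168

$168


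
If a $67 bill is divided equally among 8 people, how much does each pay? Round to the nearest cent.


Total bill: $67
Number of people: 8
Each pays: $67 / 8 = $8.375 ≈ $8.38

$8.38


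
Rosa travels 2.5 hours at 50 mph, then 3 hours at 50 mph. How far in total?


Leg 1 distance:
50 x 2.5 = 125 miles
Leg 2 distance:
50 x 3 = 150 miles
Total distance:
125 + 150 = 275 miles

275 miles


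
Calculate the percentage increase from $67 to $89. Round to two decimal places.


Find the absolute change:
|89 - 67| = 22
Divide by original and multiply by 100:
22 / 67 x 100 = 32.8358...% ≈ 32.84%

32.84%


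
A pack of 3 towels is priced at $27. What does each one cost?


Total cost: $27
Number of items: 3
Unit price: $27 / 3 = $9

$9


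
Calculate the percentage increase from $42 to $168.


Find the absolute change:
|168 - 42| = 126
Divide by original and multiply by 100:
126 / 42 x 100 = 300%

300%


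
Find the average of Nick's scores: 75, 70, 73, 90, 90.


Add the scores:
75 + 70 + 73 + 90 + 90 = 398
Divide by the number of tests:
398 / 5 = 79.6

79.6


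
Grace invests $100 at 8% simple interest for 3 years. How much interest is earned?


Use the formula I = P x R x T / 100
P x R x T = 100 x 8 x 3 = 2400
I = 2400 / 100 = $24

$24


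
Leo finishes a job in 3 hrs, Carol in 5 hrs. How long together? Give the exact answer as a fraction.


Leo's rate: 1/3 of the job per hour
Carol's rate: 1/5 of the job per hour
Combined rate: 1/3 + 1/5 = 8/15 per hour
Time = 1 / (8/15) = 15/8 hours (≈ 1.88 hours)

15/8 hours


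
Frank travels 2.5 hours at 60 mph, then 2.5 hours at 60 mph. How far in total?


Leg 1 distance:
60 x 2.5 = 150 miles
Leg 2 distance:
60 x 2.5 = 150 miles
Total distance:
150 + 150 = 300 miles

300 miles


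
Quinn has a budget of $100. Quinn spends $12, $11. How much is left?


Add up expenses:
$12 + $11 = $23
Subtract from budget:
$100 - $23 = $77

$77


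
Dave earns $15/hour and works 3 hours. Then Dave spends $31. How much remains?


Calculate earnings:
3 x $15 = $45
Subtract spending:
$45 - $31 = $14

$14


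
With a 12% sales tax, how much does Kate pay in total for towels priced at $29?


Calculate the tax:
12% of $29 = $3.48
Add tax to price:
$29 + $3.48 = $32.48

$32.48


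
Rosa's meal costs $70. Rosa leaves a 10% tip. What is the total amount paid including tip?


Calculate the tip:
10% of $70 = $7
Add tip to meal cost:
$70 + $7 = $77

$77


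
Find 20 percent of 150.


Convert percentage to decimal:
20% = 0.2
Multiply:
150 x 0.2 = 30

30


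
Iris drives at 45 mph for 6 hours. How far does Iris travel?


Use the formula: distance = speed x time
Speed = 45 mph, Time = 6 hours
45 x 6 = 270 miles

270 miles


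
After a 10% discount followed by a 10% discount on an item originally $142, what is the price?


First discount:
10% of $142 = $14.20
Price after first discount:
$142 - $14.20 = $127.80
Second discount:
10% of $127.80 = $12.78
Final price:
$127.80 - $12.78 = $115.02

$115.02


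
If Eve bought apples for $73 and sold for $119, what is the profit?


Selling price = $119
Cost price = $73
Profit = selling price - cost price:
Profit = $119 - $73 = $46

$46


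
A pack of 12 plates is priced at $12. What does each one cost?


Total cost: $12
Number of items: 12
Unit price: $12 / 12 = $1

$1


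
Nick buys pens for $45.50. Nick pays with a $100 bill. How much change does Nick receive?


Start with the amount paid:
$100
Subtract the price:
$100 - $45.50 = $54.50

$54.50


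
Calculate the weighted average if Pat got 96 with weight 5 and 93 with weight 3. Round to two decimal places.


Weighted sum:
5 x 96 + 3 x 93 = 759
Total weight:
5 + 3 = 8
Weighted average:
759 / 8 = 94.875 ≈ 94.88

94.88


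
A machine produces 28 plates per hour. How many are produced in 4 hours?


Production rate: 28 plates per hour
Time: 4 hours
Total: 28 x 4 = 112 plates

112 plates


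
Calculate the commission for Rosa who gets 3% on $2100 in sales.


Convert rate to decimal:
3% = 0.03
Multiply by sales:
$2100 x 0.03 = $63

$63


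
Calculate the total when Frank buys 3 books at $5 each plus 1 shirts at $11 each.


Cost of books:
3 x $5 = $15
Cost of shirts:
1 x $11 = $11
Add both:
$15 + $11 = $26

$26


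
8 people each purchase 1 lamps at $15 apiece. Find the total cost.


Cost per person:
1 x $15 = $15
Group total:
8 x $15 = $120

$120


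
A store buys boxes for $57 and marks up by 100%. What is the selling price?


Calculate the markup amount:
100% of $57 = $57
Add to cost:
$57 + $57 = $114

$114


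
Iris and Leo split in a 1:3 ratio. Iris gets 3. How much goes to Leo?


Find the multiplier:
3 / 1 = 3
Apply to Leo's share:
3 x 3 = 9

9


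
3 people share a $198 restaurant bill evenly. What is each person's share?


Total bill: $198
Number of people: 3
Each pays: $198 / 3 = $66

$66


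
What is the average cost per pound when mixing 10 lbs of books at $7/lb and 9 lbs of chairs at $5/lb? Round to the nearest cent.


Cost of books:
10 x $7 = $70
Cost of chairs:
9 x $5 = $45
Total cost: $70 + $45 = $115
Total weight: 19 lbs
Average: $115 / 19 = $6.0526... ≈ $6.05/lb

$6.05/lb


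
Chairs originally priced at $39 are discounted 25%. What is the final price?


Calculate the discount amount:
25% of $39 = $9.75
Subtract from original:
$39 - $9.75 = $29.25

$29.25


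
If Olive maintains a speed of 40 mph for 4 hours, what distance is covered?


Use the formula: distance = speed x time
Speed = 40 mph, Time = 4 hours
40 x 4 = 160 miles

160 miles


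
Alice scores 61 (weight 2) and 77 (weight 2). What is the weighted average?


Weighted sum:
2 x 61 + 2 x 77 = 276
Total weight:
2 + 2 = 4
Weighted average:
276 / 4 = 69

69


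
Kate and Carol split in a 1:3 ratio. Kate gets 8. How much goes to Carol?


Find the multiplier:
8 / 1 = 8
Apply to Carol's share:
3 x 8 = 24

24


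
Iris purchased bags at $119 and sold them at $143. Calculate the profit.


Selling price = $143
Cost price = $119
Profit = selling price - cost price:
Profit = $143 - $119 = $24

$24


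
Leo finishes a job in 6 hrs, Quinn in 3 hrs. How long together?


Leo's rate: 1/6 of the job per hour
Quinn's rate: 1/3 of the job per hour
Combined rate: 1/6 + 1/3 = 1/2 per hour
Time = 1 / (1/2) = 2 hours

2 hours


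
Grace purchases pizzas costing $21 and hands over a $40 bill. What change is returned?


Start with the amount paid:
$40
Subtract the price:
$40 - $21 = $19

$19


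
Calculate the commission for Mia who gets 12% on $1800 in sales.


Convert rate to decimal:
12% = 0.12
Multiply by sales:
$1800 x 0.12 = $216

$216


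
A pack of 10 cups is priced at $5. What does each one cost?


Total cost: $5
Number of items: 10
Unit price: $5 / 10 = $0.50

$0.50


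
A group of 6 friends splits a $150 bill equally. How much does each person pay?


Total bill: $150
Number of people: 6
Each pays: $150 / 6 = $25

$25


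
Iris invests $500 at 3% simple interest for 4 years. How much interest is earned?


Use the formula I = P x R x T / 100
P x R x T = 500 x 3 x 4 = 6000
I = 6000 / 100 = $60

$60


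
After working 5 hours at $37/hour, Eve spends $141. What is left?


Calculate earnings:
5 x $37 = $185
Subtract spending:
$185 - $141 = $44

$44


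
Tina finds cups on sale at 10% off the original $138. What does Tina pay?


Calculate the discount amount:
10% of $138 = $13.80
Subtract from original:
$138 - $13.80 = $124.20

$124.20


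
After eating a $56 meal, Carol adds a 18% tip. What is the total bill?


Calculate the tip:
18% of $56 = $10.08
Add tip to meal cost:
$56 + $10.08 = $66.08

$66.08


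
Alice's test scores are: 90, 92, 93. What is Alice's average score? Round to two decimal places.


Add the scores:
90 + 92 + 93 = 275
Divide by the number of tests:
275 / 3 = 91.6666... ≈ 91.67

91.67


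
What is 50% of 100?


Convert percentage to decimal:
50% = 0.5
Multiply:
100 x 0.5 = 50

50


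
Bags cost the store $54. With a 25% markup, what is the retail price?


Calculate the markup amount:
25% of $54 = $13.50
Add to cost:
$54 + $13.50 = $67.50

$67.50


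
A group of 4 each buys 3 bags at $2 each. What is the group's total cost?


Cost per person:
3 x $2 = $6
Group total:
4 x $6 = $24

$24


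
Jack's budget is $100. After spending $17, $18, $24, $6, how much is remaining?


Add up expenses:
$17 + $18 + $24 + $6 = $65
Subtract from budget:
$100 - $65 = $35

$35


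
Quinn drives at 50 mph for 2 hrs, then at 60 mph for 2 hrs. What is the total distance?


Leg 1 distance:
50 x 2 = 100 miles
Leg 2 distance:
60 x 2 = 120 miles
Total distance:
100 + 120 = 220 miles

220 miles


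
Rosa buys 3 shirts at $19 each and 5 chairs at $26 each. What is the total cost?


Cost of shirts:
3 x $19 = $57
Cost of chairs:
5 x $26 = $130
Add both:
$57 + $130 = $187

$187


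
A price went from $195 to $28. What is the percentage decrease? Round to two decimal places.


Find the absolute change:
|28 - 195| = 167
Divide by original and multiply by 100:
167 / 195 x 100 = 85.6410...% ≈ 85.64%

85.64%


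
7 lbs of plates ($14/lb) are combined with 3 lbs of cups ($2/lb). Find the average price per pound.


Cost of plates:
7 x $14 = $98
Cost of cups:
3 x $2 = $6
Total cost: $98 + $6 = $104
Total weight: 10 lbs
Average: $104 / 10 = $10.40/lb

$10.40/lb


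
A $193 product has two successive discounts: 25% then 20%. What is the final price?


First discount:
25% of $193 = $48.25
Price after first discount:
$193 - $48.25 = $144.75
Second discount:
20% of $144.75 = $28.95
Final price:
$144.75 - $28.95 = $115.80

$115.80


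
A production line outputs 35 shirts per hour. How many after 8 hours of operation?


Production rate: 35 shirts per hour
Time: 8 hours
Total: 35 x 8 = 280 shirts

280 shirts


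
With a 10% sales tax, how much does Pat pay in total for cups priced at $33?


Calculate the tax:
10% of $33 = $3.30
Add tax to price:
$33 + $3.30 = $36.30

$36.30


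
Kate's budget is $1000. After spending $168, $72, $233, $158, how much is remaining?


Add up expenses:
$168 + $72 + $233 + $158 = $631
Subtract from budget:
$1000 - $631 = $369

$369


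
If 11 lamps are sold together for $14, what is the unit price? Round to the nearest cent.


Total cost: $14
Number of items: 11
Unit price: $14 / 11 = $1.2727... ≈ $1.27

$1.27


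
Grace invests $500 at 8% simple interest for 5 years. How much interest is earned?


Use the formula I = P x R x T / 100
P x R x T = 500 x 8 x 5 = 20000
I = 20000 / 100 = $200

$200


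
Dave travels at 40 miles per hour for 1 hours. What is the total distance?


Use the formula: distance = speed x time
Speed = 40 mph, Time = 1 hours
40 x 1 = 40 miles

40 miles


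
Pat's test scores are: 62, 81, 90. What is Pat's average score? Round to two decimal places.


Add the scores:
62 + 81 + 90 = 233
Divide by the number of tests:
233 / 3 = 77.6666... ≈ 77.67

77.67


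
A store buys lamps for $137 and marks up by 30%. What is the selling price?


Calculate the markup amount:
30% of $137 = $41.10
Add to cost:
$137 + $41.10 = $178.10

$178.10


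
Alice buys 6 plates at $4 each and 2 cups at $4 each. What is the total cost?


Cost of plates:
6 x $4 = $24
Cost of cups:
2 x $4 = $8
Add both:
$24 + $8 = $32

$32


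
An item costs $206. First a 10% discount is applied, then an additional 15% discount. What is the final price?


First discount:
10% of $206 = $20.60
Price after first discount:
$206 - $20.60 = $185.40
Second discount:
15% of $185.40 = $27.81
Final price:
$185.40 - $27.81 = $157.59

$157.59


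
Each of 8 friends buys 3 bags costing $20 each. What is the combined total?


Cost per person:
3 x $20 = $60
Group total:
8 x $60 = $480

$480


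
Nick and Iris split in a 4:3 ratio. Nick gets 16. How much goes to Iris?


Find the multiplier:
16 / 4 = 4
Apply to Iris's share:
3 x 4 = 12

12


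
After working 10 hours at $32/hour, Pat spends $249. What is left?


Calculate earnings:
10 x $32 = $320
Subtract spending:
$320 - $249 = $71

$71


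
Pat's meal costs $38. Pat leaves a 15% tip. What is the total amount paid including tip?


Calculate the tip:
15% of $38 = $5.70
Add tip to meal cost:
$38 + $5.70 = $43.70

$43.70


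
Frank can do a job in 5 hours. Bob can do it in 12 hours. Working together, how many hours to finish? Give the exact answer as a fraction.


Frank's rate: 1/5 of the job per hour
Bob's rate: 1/12 of the job per hour
Combined rate: 1/5 + 1/12 = 17/60 per hour
Time = 1 / (17/60) = 60/17 hours (≈ 3.53 hours)

60/17 hours
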